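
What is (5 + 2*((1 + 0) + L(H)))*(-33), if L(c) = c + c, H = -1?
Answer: -99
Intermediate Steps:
L(c) = 2*c
(5 + 2*((1 + 0) + L(H)))*(-33) = (5 + 2*((1 + 0) + 2*(-1)))*(-33) = (5 + 2*(1 - 2))*(-33) = (5 + 2*(-1))*(-33) = (5 - 2)*(-33) = 3*(-33) = -99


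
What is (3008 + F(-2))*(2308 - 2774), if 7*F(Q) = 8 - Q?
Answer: -9816756/7 ≈ -1.4024e+6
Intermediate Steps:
F(Q) = 8/7 - Q/7 (F(Q) = (8 - Q)/7 = 8/7 - Q/7)
(3008 + F(-2))*(2308 - 2774) = (3008 + (8/7 - 1/7*(-2)))*(2308 - 2774) = (3008 + (8/7 + 2/7))*(-466) = (3008 + 10/7)*(-466) = (21066/7)*(-466) = -9816756/7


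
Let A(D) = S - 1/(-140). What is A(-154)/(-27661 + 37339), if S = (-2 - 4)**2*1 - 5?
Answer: 1447/451640 ≈ 0.0032039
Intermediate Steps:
S = 31 (S = (-6)**2*1 - 5 = 36*1 - 5 = 36 - 5 = 31)
A(D) = 4341/140 (A(D) = 31 - 1/(-140) = 31 - 1*(-1/140) = 31 + 1/140 = 4341/140)
A(-154)/(-27661 + 37339) = 4341/(140*(-27661 + 37339)) = (4341/140)/9678 = (4341/140)*(1/9678) = 1447/451640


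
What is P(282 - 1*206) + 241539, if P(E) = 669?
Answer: 242208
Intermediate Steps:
P(282 - 1*206) + 241539 = 669 + 241539 = 242208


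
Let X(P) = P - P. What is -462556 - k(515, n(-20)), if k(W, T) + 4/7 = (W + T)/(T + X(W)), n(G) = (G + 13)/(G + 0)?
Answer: -3248195/7 ≈ -4.6403e+5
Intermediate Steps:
X(P) = 0
n(G) = (13 + G)/G
k(W, T) = -4/7 + (T + W)/T (k(W, T) = -4/7 + (W + T)/(T + 0) = -4/7 + (T + W)/T)
-462556 - k(515, n(-20)) = -462556 - (3/7 + 515/(((13 - 20)/(-20)))) = -462556 - (3/7 + 515/((-1/20*(-7)))) = -462556 - (3/7 + 515/(7/20)) = -462556 - (3/7 + 515*(20/7)) = -462556 - (3/7 + 10300/7) = -462556 - 1*10303/7 = -462556 - 10303/7 = -3248195/7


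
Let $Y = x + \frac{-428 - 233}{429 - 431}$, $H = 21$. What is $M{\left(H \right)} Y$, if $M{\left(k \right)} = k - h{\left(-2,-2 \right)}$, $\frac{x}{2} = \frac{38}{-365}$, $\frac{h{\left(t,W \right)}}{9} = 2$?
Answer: $\frac{723339}{730} \approx 990.88$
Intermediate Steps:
$h{\left(t,W \right)} = 18$ ($h{\left(t,W \right)} = 9 \cdot 2 = 18$)
$x = - \frac{76}{365}$ ($x = 2 \frac{38}{-365} = 2 \cdot 38 \left(- \frac{1}{365}\right) = 2 \left(- \frac{38}{365}\right) = - \frac{76}{365} \approx -0.20822$)
$M{\left(k \right)} = -18 + k$ ($M{\left(k \right)} = k - 18 = -18 + k$)
$Y = \frac{241113}{730}$ ($Y = - \frac{76}{365} + \frac{-428 - 233}{429 - 431} = - \frac{76}{365} - \frac{661}{-2} = - \frac{76}{365} - - \frac{661}{2} = - \frac{76}{365} + \frac{661}{2} = \frac{241113}{730} \approx 330.29$)
$M{\left(H \right)} Y = \left(-18 + 21\right) \frac{241113}{730} = 3 \cdot \frac{241113}{730} = \frac{723339}{730}$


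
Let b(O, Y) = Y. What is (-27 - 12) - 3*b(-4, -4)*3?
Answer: -3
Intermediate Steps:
(-27 - 12) - 3*b(-4, -4)*3 = (-27 - 12) - 3*(-4)*3 = -39 + 12*3 = -39 + 36 = -3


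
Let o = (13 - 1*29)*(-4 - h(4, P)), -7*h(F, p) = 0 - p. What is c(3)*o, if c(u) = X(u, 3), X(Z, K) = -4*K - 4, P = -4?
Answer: -6144/7 ≈ -877.71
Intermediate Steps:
h(F, p) = p/7 (h(F, p) = -(0 - p)/7 = -(-1)*p/7 = p/7)
X(Z, K) = -4 - 4*K
c(u) = -16 (c(u) = -4 - 4*3 = -4 - 12 = -16)
o = 384/7 (o = (13 - 1*29)*(-4 - (-4)/7) = (13 - 29)*(-4 - 1*(-4/7)) = -16*(-4 + 4/7) = -16*(-24/7) = 384/7 ≈ 54.857)
c(3)*o = -16*384/7 = -6144/7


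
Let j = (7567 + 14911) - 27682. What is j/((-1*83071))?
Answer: 5204/83071 ≈ 0.062645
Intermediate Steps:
j = -5204 (j = 22478 - 27682 = -5204)
j/((-1*83071)) = -5204/((-1*83071)) = -5204/(-83071) = -5204*(-1/83071) = 5204/83071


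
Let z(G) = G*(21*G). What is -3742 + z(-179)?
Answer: 669119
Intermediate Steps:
z(G) = 21*G**2
-3742 + z(-179) = -3742 + 21*(-179)**2 = -3742 + 21*32041 = -3742 + 672861 = 669119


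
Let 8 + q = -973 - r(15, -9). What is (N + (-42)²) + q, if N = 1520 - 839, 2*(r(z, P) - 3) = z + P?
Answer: 1458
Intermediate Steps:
r(z, P) = 3 + P/2 + z/2 (r(z, P) = 3 + (z + P)/2 = 3 + (P + z)/2 = 3 + (P/2 + z/2) = 3 + P/2 + z/2)
q = -987 (q = -8 + (-973 - (3 + (½)*(-9) + (½)*15)) = -8 + (-973 - (3 - 9/2 + 15/2)) = -8 + (-973 - 1*6) = -8 + (-973 - 6) = -8 - 979 = -987)
N = 681
(N + (-42)²) + q = (681 + (-42)²) - 987 = (681 + 1764) - 987 = 2445 - 987 = 1458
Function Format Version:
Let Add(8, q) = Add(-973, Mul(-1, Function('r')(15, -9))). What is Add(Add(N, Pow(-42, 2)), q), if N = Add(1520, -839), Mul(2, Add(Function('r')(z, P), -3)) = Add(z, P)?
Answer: 1458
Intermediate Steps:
Function('r')(z, P) = Add(3, Mul(Rational(1, 2), P), Mul(Rational(1, 2), z)) (Function('r')(z, P) = Add(3, Mul(Rational(1, 2), Add(z, P))) = Add(3, Mul(Rational(1, 2), Add(P, z))) = Add(3, Add(Mul(Rational(1, 2), P), Mul(Rational(1, 2), z))) = Add(3, Mul(Rational(1, 2), P), Mul(Rational(1, 2), z)))
q = -987 (q = Add(-8, Add(-973, Mul(-1, Add(3, Mul(Rational(1, 2), -9), Mul(Rational(1, 2), 15))))) = Add(-8, Add(-973, Mul(-1, Add(3, Rational(-9, 2), Rational(15, 2))))) = Add(-8, Add(-973, Mul(-1, 6))) = Add(-8, Add(-973, -6)) = Add(-8, -979) = -987)
N = 681
Add(Add(N, Pow(-42, 2)), q) = Add(Add(681, Pow(-42, 2)), -987) = Add(Add(681, 1764), -987) = Add(2445, -987) = 1458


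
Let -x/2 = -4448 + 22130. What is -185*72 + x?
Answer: -48684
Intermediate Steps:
x = -35364 (x = -2*(-4448 + 22130) = -2*17682 = -35364)
-185*72 + x = -185*72 - 35364 = -13320 - 35364 = -48684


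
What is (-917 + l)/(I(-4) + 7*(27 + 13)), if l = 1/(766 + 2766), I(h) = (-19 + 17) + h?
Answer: -3238843/967768 ≈ -3.3467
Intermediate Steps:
I(h) = -2 + h
l = 1/3532 ≈ 0.00028313
(-917 + l)/(I(-4) + 7*(27 + 13)) = (-917 + 1/3532)/((-2 - 4) + 7*(27 + 13)) = -3238843/(3532*(-6 + 7*40)) = -3238843/(3532*(-6 + 280)) = -3238843/3532/274 = -3238843/3532*1/274 = -3238843/967768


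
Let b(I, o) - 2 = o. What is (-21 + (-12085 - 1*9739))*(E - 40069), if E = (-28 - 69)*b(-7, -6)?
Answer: 866831445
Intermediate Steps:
b(I, o) = 2 + o
E = 388 (E = (-28 - 69)*(2 - 6) = -97*(-4) = 388)
(-21 + (-12085 - 1*9739))*(E - 40069) = (-21 + (-12085 - 1*9739))*(388 - 40069) = (-21 + (-12085 - 9739))*(-39681) = (-21 - 21824)*(-39681) = -21845*(-39681) = 866831445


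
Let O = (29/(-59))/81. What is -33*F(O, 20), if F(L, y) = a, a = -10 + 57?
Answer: -1551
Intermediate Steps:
O = -29/4779 (O = (29*(-1/59))*(1/81) = -29/59*1/81 = -29/4779 ≈ -0.0060682)
a = 47
F(L, y) = 47
-33*F(O, 20) = -33*47 = -1551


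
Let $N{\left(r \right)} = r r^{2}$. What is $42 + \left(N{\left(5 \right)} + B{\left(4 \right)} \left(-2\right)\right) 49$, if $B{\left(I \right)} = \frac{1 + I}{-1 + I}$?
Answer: $\frac{18011}{3} \approx 6003.7$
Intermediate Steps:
$B{\left(I \right)} = \frac{1 + I}{-1 + I}$
$N{\left(r \right)} = r^{3}$
$42 + \left(N{\left(5 \right)} + B{\left(4 \right)} \left(-2\right)\right) 49 = 42 + \left(5^{3} + \frac{1 + 4}{-1 + 4} \left(-2\right)\right) 49 = 42 + \left(125 + \frac{1}{3} \cdot 5 \left(-2\right)\right) 49 = 42 + \left(125 + \frac{5}{3} \left(-2\right)\right) 49 = 42 + \left(125 - \frac{10}{3}\right) 49 = 42 + \frac{365}{3} \cdot 49 = 42 + \frac{17885}{3} = \frac{18011}{3}$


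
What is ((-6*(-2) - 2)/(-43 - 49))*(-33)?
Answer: 165/46 ≈ 3.5870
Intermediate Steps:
((-6*(-2) - 2)/(-43 - 49))*(-33) = ((12 - 2)/(-92))*(-33) = -1/92*10*(-33) = -5/46*(-33) = 165/46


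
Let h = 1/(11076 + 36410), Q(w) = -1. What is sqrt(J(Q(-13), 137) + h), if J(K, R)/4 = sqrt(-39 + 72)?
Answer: sqrt(47486 + 9019680784*sqrt(33))/47486 ≈ 4.7936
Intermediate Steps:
J(K, R) = 4*sqrt(33) (J(K, R) = 4*sqrt(-39 + 72) = 4*sqrt(33))
h = 1/47486 ≈ 2.1059e-5
sqrt(J(Q(-13), 137) + h) = sqrt(4*sqrt(33) + 1/47486) = sqrt(1/47486 + 4*sqrt(33))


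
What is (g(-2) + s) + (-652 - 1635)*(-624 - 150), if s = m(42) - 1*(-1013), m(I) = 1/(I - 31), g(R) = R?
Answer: 19482640/11 ≈ 1.7711e+6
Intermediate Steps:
m(I) = 1/(-31 + I)
s = 11144/11 (s = 1/(-31 + 42) - 1*(-1013) = 1/11 + 1013 = 11144/11 ≈ 1013.1)
(g(-2) + s) + (-652 - 1635)*(-624 - 150) = (-2 + 11144/11) + (-652 - 1635)*(-624 - 150) = 11122/11 - 2287*(-774) = 11122/11 + 1770138 = 19482640/11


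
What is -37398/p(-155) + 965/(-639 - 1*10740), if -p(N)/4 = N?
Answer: -213075071/3527490 ≈ -60.404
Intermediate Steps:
p(N) = -4*N
-37398/p(-155) + 965/(-639 - 1*10740) = -37398/((-4*(-155))) + 965/(-639 - 1*10740) = -37398/620 + 965/(-639 - 10740) = -37398*1/620 + 965/(-11379) = -18699/310 + 965*(-1/11379) = -18699/310 - 965/11379 = -213075071/3527490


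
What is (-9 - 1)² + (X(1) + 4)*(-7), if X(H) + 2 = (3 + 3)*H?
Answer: 44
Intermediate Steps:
X(H) = -2 + 6*H (X(H) = -2 + (3 + 3)*H = -2 + 6*H)
(-9 - 1)² + (X(1) + 4)*(-7) = (-9 - 1)² + ((-2 + 6*1) + 4)*(-7) = (-10)² + ((-2 + 6) + 4)*(-7) = 100 + (4 + 4)*(-7) = 100 + 8*(-7) = 100 - 56 = 44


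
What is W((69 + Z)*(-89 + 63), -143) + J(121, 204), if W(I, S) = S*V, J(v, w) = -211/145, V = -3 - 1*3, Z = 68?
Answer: 124199/145 ≈ 856.54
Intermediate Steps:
V = -6 (V = -3 - 3 = -6)
J(v, w) = -211/145 (J(v, w) = -211*1/145 = -211/145)
W(I, S) = -6*S (W(I, S) = S*(-6) = -6*S)
W((69 + Z)*(-89 + 63), -143) + J(121, 204) = -6*(-143) - 211/145 = 858 - 211/145 = 124199/145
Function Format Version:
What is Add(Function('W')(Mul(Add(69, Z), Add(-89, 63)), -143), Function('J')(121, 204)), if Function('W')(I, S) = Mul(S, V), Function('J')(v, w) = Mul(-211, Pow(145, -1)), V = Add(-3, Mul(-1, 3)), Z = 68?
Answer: Rational(124199, 145) ≈ 856.54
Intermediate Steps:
V = -6 (V = Add(-3, -3) = -6)
Function('J')(v, w) = Rational(-211, 145) (Function('J')(v, w) = Mul(-211, Rational(1, 145)) = Rational(-211, 145))
Function('W')(I, S) = Mul(-6, S) (Function('W')(I, S) = Mul(S, -6) = Mul(-6, S))
Add(Function('W')(Mul(Add(69, Z), Add(-89, 63)), -143), Function('J')(121, 204)) = Add(Mul(-6, -143), Rational(-211, 145)) = Add(858, Rational(-211, 145)) = Rational(124199, 145)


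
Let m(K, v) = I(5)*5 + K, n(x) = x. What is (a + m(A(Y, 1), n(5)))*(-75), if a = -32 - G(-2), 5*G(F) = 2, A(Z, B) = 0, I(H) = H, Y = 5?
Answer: 555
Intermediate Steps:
G(F) = ⅖ (G(F) = (⅕)*2 = ⅖)
m(K, v) = 25 + K (m(K, v) = 5*5 + K = 25 + K)
a = -162/5 (a = -32 - 1*⅖ = -32 - ⅖ = -162/5 ≈ -32.400)
(a + m(A(Y, 1), n(5)))*(-75) = (-162/5 + (25 + 0))*(-75) = (-162/5 + 25)*(-75) = -37/5*(-75) = 555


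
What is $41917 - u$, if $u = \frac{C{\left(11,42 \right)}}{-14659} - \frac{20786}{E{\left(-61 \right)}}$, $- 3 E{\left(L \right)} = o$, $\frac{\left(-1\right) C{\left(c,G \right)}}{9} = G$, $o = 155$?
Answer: $\frac{94327337453}{2272145} \approx 41515.0$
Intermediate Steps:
$C{\left(c,G \right)} = - 9 G$
$E{\left(L \right)} = - \frac{155}{3}$ ($E{\left(L \right)} = \left(- \frac{1}{3}\right) 155 = - \frac{155}{3}$)
$u = \frac{914164512}{2272145}$ ($u = \frac{\left(-9\right) 42}{-14659} - \frac{20786}{- \frac{155}{3}} = \left(-378\right) \left(- \frac{1}{14659}\right) - - \frac{62358}{155} = \frac{378}{14659} + \frac{62358}{155} = \frac{914164512}{2272145} \approx 402.34$)
$41917 - u = 41917 - \frac{914164512}{2272145} = \frac{94327337453}{2272145}$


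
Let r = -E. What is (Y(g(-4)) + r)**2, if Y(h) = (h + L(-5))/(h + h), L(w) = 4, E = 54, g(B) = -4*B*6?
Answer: 6589489/2304 ≈ 2860.0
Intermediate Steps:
g(B) = -24*B
r = -54 (r = -1*54 = -54)
Y(h) = (4 + h)/(2*h) (Y(h) = (h + 4)/(h + h) = (4 + h)/((2*h)) = (4 + h)*(1/(2*h)) = (4 + h)/(2*h))
(Y(g(-4)) + r)**2 = ((4 - 24*(-4))/(2*((-24*(-4)))) - 54)**2 = ((1/2)*(4 + 96)/96 - 54)**2 = ((1/2)*(1/96)*100 - 54)**2 = (25/48 - 54)**2 = (-2567/48)**2 = 6589489/2304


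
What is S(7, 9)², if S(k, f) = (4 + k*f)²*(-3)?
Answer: 181360089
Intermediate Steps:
S(k, f) = -3*(4 + f*k)² (S(k, f) = (4 + f*k)²*(-3) = -3*(4 + f*k)²)
S(7, 9)² = (-3*(4 + 9*7)²)² = (-3*(4 + 63)²)² = (-3*67²)² = (-3*4489)² = (-13467)² = 181360089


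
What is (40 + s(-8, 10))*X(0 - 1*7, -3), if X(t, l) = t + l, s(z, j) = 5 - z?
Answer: -530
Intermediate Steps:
X(t, l) = l + t
(40 + s(-8, 10))*X(0 - 1*7, -3) = (40 + (5 - 1*(-8)))*(-3 + (0 - 1*7)) = (40 + (5 + 8))*(-3 + (0 - 7)) = (40 + 13)*(-3 - 7) = 53*(-10) = -530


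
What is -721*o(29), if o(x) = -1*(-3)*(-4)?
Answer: 8652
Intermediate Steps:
o(x) = -12 (o(x) = 3*(-4) = -12)
-721*o(29) = -721*(-12) = 8652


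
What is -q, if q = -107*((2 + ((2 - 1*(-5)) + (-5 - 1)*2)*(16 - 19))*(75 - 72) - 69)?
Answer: -1926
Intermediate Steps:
q = 1926 (q = -107*((2 + ((2 + 5) - 6*2)*(-3))*3 - 69) = -107*((2 + (7 - 12)*(-3))*3 - 69) = -107*((2 - 5*(-3))*3 - 69) = -107*((2 + 15)*3 - 69) = -107*(17*3 - 69) = -107*(51 - 69) = -107*(-18) = 1926)
-q = -1*1926 = -1926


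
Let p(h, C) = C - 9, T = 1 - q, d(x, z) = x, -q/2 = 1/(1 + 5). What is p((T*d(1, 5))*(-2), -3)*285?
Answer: -3420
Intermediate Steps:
q = -⅓ (q = -2/(1 + 5) = -2/6 = -2*⅙ = -⅓ ≈ -0.33333)
T = 4/3 (T = 1 - 1*(-⅓) = 1 + ⅓ = 4/3 ≈ 1.3333)
p(h, C) = -9 + C
p((T*d(1, 5))*(-2), -3)*285 = (-9 - 3)*285 = -12*285 = -3420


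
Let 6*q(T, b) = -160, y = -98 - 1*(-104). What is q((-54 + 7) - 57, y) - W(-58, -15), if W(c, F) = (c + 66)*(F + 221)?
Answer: -5024/3 ≈ -1674.7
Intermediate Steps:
y = 6 (y = -98 + 104 = 6)
W(c, F) = (66 + c)*(221 + F)
q(T, b) = -80/3 (q(T, b) = (⅙)*(-160) = -80/3)
q((-54 + 7) - 57, y) - W(-58, -15) = -80/3 - (14586 + 66*(-15) + 221*(-58) - 15*(-58)) = -80/3 - (14586 - 990 - 12818 + 870) = -80/3 - 1*1648 = -80/3 - 1648 = -5024/3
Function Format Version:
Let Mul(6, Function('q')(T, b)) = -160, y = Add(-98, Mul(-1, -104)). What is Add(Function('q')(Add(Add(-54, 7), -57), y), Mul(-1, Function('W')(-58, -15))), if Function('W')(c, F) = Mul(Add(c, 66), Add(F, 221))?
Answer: Rational(-5024, 3) ≈ -1674.7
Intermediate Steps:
y = 6 (y = Add(-98, 104) = 6)
Function('W')(c, F) = Mul(Add(66, c), Add(221, F))
Function('q')(T, b) = Rational(-80, 3) (Function('q')(T, b) = Mul(Rational(1, 6), -160) = Rational(-80, 3))
Add(Function('q')(Add(Add(-54, 7), -57), y), Mul(-1, Function('W')(-58, -15))) = Add(Rational(-80, 3), Mul(-1, Add(14586, Mul(66, -15), Mul(221, -58), Mul(-15, -58)))) = Add(Rational(-80, 3), Mul(-1, Add(14586, -990, -12818, 870))) = Add(Rational(-80, 3), Mul(-1, 1648)) = Add(Rational(-80, 3), -1648) = Rational(-5024, 3)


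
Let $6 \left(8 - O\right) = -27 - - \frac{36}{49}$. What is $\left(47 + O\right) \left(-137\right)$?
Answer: $- \frac{797203}{98} \approx -8134.7$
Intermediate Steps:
$O = \frac{1213}{98}$ ($O = 8 - \frac{-27 - - \frac{36}{49}}{6} = 8 - \frac{-27 + \frac{36}{49}}{6} = 8 - - \frac{429}{98} = 8 + \frac{429}{98} = \frac{1213}{98} \approx 12.378$)
$\left(47 + O\right) \left(-137\right) = \left(47 + \frac{1213}{98}\right) \left(-137\right) = \frac{5819}{98} \left(-137\right) = - \frac{797203}{98}$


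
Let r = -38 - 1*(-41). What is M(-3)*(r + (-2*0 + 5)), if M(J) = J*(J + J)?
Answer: 144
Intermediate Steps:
M(J) = 2*J² (M(J) = J*(2*J) = 2*J²)
r = 3 (r = -38 + 41 = 3)
M(-3)*(r + (-2*0 + 5)) = (2*(-3)²)*(3 + (-2*0 + 5)) = (2*9)*(3 + (0 + 5)) = 18*(3 + 5) = 18*8 = 144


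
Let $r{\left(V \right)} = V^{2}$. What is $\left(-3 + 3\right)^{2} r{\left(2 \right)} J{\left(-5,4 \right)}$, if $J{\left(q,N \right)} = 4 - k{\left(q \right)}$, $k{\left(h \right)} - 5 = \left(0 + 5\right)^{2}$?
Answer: $0$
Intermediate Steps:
$k{\left(h \right)} = 30$ ($k{\left(h \right)} = 5 + \left(0 + 5\right)^{2} = 5 + 5^{2} = 5 + 25 = 30$)
$J{\left(q,N \right)} = -26$ ($J{\left(q,N \right)} = 4 - 30 = -26$)
$\left(-3 + 3\right)^{2} r{\left(2 \right)} J{\left(-5,4 \right)} = \left(-3 + 3\right)^{2} \cdot 2^{2} \left(-26\right) = 0^{2} \cdot 4 \left(-26\right) = 0 \cdot 4 \left(-26\right) = 0 \left(-26\right) = 0$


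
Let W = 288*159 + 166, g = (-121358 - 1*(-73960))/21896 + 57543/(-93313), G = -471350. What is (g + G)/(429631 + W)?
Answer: -28325272303703/28579841813908 ≈ -0.99109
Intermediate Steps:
g = -167141503/60093572 (g = (-121358 + 73960)*(1/21896) + 57543*(-1/93313) = -47398*1/21896 - 57543/93313 = -23699/10948 - 57543/93313 = -167141503/60093572 ≈ -2.7814)
W = 45958 (W = 45792 + 166 = 45958)
(g + G)/(429631 + W) = (-167141503/60093572 - 471350)/(429631 + 45958) = -28325272303703/60093572/475589 = -28325272303703/60093572*1/475589 = -28325272303703/28579841813908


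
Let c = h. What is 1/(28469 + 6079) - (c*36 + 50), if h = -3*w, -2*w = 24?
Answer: -46501607/34548 ≈ -1346.0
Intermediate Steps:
w = -12 (w = -½*24 = -12)
h = 36 (h = -3*(-12) = 36)
c = 36
1/(28469 + 6079) - (c*36 + 50) = 1/(28469 + 6079) - (36*36 + 50) = 1/34548 - (1296 + 50) = 1/34548 - 1*1346 = 1/34548 - 1346 = -46501607/34548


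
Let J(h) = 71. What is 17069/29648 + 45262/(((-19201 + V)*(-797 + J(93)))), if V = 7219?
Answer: 37455999521/64476483984 ≈ 0.58092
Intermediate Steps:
17069/29648 + 45262/(((-19201 + V)*(-797 + J(93)))) = 17069/29648 + 45262/(((-19201 + 7219)*(-797 + 71))) = 17069*(1/29648) + 45262/((-11982*(-726))) = 17069/29648 + 45262/8698932 = 17069/29648 + 45262*(1/8698932) = 17069/29648 + 22631/4349466 = 37455999521/64476483984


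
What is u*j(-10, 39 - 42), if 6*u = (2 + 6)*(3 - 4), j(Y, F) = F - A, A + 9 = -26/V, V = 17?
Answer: -512/51 ≈ -10.039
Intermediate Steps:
A = -179/17 (A = -9 - 26/17 = -179/17 ≈ -10.529)
j(Y, F) = 179/17 + F (j(Y, F) = F - 1*(-179/17) = F + 179/17 = 179/17 + F)
u = -4/3 (u = ((2 + 6)*(3 - 4))/6 = (8*(-1))/6 = (⅙)*(-8) = -4/3 ≈ -1.3333)
u*j(-10, 39 - 42) = -4*(179/17 + (39 - 42))/3 = -4*(179/17 - 3)/3 = -4/3*128/17 = -512/51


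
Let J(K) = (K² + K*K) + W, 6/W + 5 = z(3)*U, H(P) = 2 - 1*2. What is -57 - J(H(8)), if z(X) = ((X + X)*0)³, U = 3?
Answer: -279/5 ≈ -55.800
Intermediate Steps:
H(P) = 0 (H(P) = 2 - 2 = 0)
z(X) = 0 (z(X) = ((2*X)*0)³ = 0³ = 0)
W = -6/5 (W = 6/(-5 + 0*3) = 6/(-5 + 0) = 6/(-5) = 6*(-⅕) = -6/5 ≈ -1.2000)
J(K) = -6/5 + 2*K² (J(K) = (K² + K*K) - 6/5 = (K² + K²) - 6/5 = 2*K² - 6/5 = -6/5 + 2*K²)
-57 - J(H(8)) = -57 - (-6/5 + 2*0²) = -57 - (-6/5 + 2*0) = -57 - (-6/5 + 0) = -57 - 1*(-6/5) = -57 + 6/5 = -279/5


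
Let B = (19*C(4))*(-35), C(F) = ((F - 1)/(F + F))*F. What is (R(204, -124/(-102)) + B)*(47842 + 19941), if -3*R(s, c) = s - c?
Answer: -22091767577/306 ≈ -7.2195e+7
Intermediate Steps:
C(F) = -½ + F/2 (C(F) = ((-1 + F)/((2*F)))*F = ((-1 + F)*(1/(2*F)))*F = ((-1 + F)/(2*F))*F = -½ + F/2)
R(s, c) = -s/3 + c/3 (R(s, c) = -(s - c)/3 = -s/3 + c/3)
B = -1995/2 (B = (19*(-½ + (½)*4))*(-35) = (19*(-½ + 2))*(-35) = (19*(3/2))*(-35) = (57/2)*(-35) = -1995/2 ≈ -997.50)
(R(204, -124/(-102)) + B)*(47842 + 19941) = ((-⅓*204 + (-124/(-102))/3) - 1995/2)*(47842 + 19941) = ((-68 + (-124*(-1/102))/3) - 1995/2)*67783 = ((-68 + (⅓)*(62/51)) - 1995/2)*67783 = ((-68 + 62/153) - 1995/2)*67783 = (-10342/153 - 1995/2)*67783 = -325919/306*67783 = -22091767577/306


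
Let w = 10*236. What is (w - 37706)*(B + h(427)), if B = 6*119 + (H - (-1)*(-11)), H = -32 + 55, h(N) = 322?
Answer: -37042608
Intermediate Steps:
H = 23
B = 726 (B = 6*119 + (23 - (-1)*(-11)) = 714 + (23 - 1*11) = 714 + (23 - 11) = 714 + 12 = 726)
w = 2360
(w - 37706)*(B + h(427)) = (2360 - 37706)*(726 + 322) = -35346*1048 = -37042608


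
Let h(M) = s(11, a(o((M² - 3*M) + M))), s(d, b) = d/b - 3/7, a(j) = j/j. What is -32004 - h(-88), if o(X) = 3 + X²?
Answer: -224102/7 ≈ -32015.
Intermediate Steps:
a(j) = 1
s(d, b) = -3/7 + d/b (s(d, b) = d/b - 3*⅐ = d/b - 3/7 = -3/7 + d/b)
h(M) = 74/7 (h(M) = -3/7 + 11/1 = -3/7 + 11*1 = -3/7 + 11 = 74/7)
-32004 - h(-88) = -32004 - 1*74/7 = -32004 - 74/7 = -224102/7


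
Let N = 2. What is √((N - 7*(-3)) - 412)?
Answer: I*√389 ≈ 19.723*I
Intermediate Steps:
√((N - 7*(-3)) - 412) = √((2 - 7*(-3)) - 412) = √((2 + 21) - 412) = √(23 - 412) = √(-389) = I*√389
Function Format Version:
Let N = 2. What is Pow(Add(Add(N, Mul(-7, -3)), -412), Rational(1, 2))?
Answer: Mul(I, Pow(389, Rational(1, 2))) ≈ Mul(19.723, I)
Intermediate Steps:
Pow(Add(Add(N, Mul(-7, -3)), -412), Rational(1, 2)) = Pow(Add(Add(2, Mul(-7, -3)), -412), Rational(1, 2)) = Pow(Add(Add(2, 21), -412), Rational(1, 2)) = Pow(Add(23, -412), Rational(1, 2)) = Pow(-389, Rational(1, 2)) = Mul(I, Pow(389, Rational(1, 2)))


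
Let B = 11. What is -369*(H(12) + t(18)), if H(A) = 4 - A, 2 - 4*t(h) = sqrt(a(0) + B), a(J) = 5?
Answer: 6273/2 ≈ 3136.5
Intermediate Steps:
t(h) = -1/2 (t(h) = 1/2 - sqrt(5 + 11)/4 = 1/2 - sqrt(16)/4 = 1/2 - 1/4*4 = 1/2 - 1 = -1/2)
-369*(H(12) + t(18)) = -369*((4 - 1*12) - 1/2) = -369*((4 - 12) - 1/2) = -369*(-8 - 1/2) = -369*(-17/2) = 6273/2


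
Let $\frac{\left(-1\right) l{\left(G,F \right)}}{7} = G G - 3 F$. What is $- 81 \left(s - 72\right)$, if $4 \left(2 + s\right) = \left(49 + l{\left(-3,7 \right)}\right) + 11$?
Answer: $3078$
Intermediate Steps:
$l{\left(G,F \right)} = - 7 G^{2} + 21 F$ ($l{\left(G,F \right)} = - 7 \left(G G - 3 F\right) = - 7 \left(G^{2} - 3 F\right) = - 7 G^{2} + 21 F$)
$s = 34$ ($s = -2 + \frac{\left(49 + \left(- 7 \left(-3\right)^{2} + 21 \cdot 7\right)\right) + 11}{4} = -2 + \frac{\left(49 + \left(\left(-7\right) 9 + 147\right)\right) + 11}{4} = -2 + \frac{\left(49 + \left(-63 + 147\right)\right) + 11}{4} = -2 + \frac{\left(49 + 84\right) + 11}{4} = -2 + \frac{133 + 11}{4} = -2 + \frac{1}{4} \cdot 144 = -2 + 36 = 34$)
$- 81 \left(s - 72\right) = - 81 \left(34 - 72\right) = \left(-81\right) \left(-38\right) = 3078$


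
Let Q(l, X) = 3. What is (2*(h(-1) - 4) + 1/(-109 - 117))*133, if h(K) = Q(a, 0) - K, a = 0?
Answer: -133/226 ≈ -0.58850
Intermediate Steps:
h(K) = 3 - K
(2*(h(-1) - 4) + 1/(-109 - 117))*133 = (2*((3 - 1*(-1)) - 4) + 1/(-109 - 117))*133 = (2*((3 + 1) - 4) + 1/(-226))*133 = (2*(4 - 4) - 1/226)*133 = (2*0 - 1/226)*133 = (0 - 1/226)*133 = -1/226*133 = -133/226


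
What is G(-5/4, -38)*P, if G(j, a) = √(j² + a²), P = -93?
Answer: -93*√23129/4 ≈ -3535.9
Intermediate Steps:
G(j, a) = √(a² + j²)
G(-5/4, -38)*P = √((-38)² + (-5/4)²)*(-93) = √(1444 + (-5*¼)²)*(-93) = √(1444 + (-5/4)²)*(-93) = √(1444 + 25/16)*(-93) = √(23129/16)*(-93) = (√23129/4)*(-93) = -93*√23129/4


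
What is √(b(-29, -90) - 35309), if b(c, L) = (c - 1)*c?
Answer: I*√34439 ≈ 185.58*I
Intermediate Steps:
b(c, L) = c*(-1 + c) (b(c, L) = (-1 + c)*c = c*(-1 + c))
√(b(-29, -90) - 35309) = √(-29*(-1 - 29) - 35309) = √(-29*(-30) - 35309) = √(870 - 35309) = √(-34439) = I*√34439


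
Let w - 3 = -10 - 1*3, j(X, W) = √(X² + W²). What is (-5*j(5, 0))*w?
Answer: 250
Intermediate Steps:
j(X, W) = √(W² + X²)
w = -10 (w = 3 + (-10 - 1*3) = 3 + (-10 - 3) = 3 - 13 = -10)
(-5*j(5, 0))*w = -5*√(0² + 5²)*(-10) = -5*√(0 + 25)*(-10) = -5*√25*(-10) = -5*5*(-10) = -25*(-10) = 250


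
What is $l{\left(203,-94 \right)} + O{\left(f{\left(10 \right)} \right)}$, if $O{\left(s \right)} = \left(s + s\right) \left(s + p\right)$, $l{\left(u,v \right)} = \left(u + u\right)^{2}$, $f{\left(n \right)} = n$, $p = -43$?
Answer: $164176$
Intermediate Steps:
$l{\left(u,v \right)} = 4 u^{2}$ ($l{\left(u,v \right)} = \left(2 u\right)^{2} = 4 u^{2}$)
$O{\left(s \right)} = 2 s \left(-43 + s\right)$ ($O{\left(s \right)} = \left(s + s\right) \left(s - 43\right) = 2 s \left(-43 + s\right)$)
$l{\left(203,-94 \right)} + O{\left(f{\left(10 \right)} \right)} = 4 \cdot 203^{2} + 2 \cdot 10 \left(-43 + 10\right) = 4 \cdot 41209 + 2 \cdot 10 \left(-33\right) = 164836 - 660 = 164176$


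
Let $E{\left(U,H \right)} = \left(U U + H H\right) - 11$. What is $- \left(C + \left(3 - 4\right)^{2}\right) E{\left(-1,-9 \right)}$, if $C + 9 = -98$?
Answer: $7526$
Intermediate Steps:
$C = -107$ ($C = -9 - 98 = -107$)
$E{\left(U,H \right)} = -11 + H^{2} + U^{2}$ ($E{\left(U,H \right)} = \left(U^{2} + H^{2}\right) - 11 = \left(H^{2} + U^{2}\right) - 11 = -11 + H^{2} + U^{2}$)
$- \left(C + \left(3 - 4\right)^{2}\right) E{\left(-1,-9 \right)} = - \left(-107 + \left(3 - 4\right)^{2}\right) \left(-11 + \left(-9\right)^{2} + \left(-1\right)^{2}\right) = - \left(-107 + \left(-1\right)^{2}\right) \left(-11 + 81 + 1\right) = - \left(-107 + 1\right) 71 = - \left(-106\right) 71 = \left(-1\right) \left(-7526\right) = 7526$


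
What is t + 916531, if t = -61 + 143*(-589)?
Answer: 832243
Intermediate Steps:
t = -84288 (t = -61 - 84227 = -84288)
t + 916531 = -84288 + 916531 = 832243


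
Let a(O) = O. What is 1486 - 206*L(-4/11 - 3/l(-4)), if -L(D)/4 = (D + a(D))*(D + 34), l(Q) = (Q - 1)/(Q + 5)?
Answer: 44836542/3025 ≈ 14822.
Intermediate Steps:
l(Q) = (-1 + Q)/(5 + Q)
L(D) = -8*D*(34 + D) (L(D) = -4*(D + D)*(D + 34) = -4*2*D*(34 + D) = -8*D*(34 + D))
1486 - 206*L(-4/11 - 3/l(-4)) = 1486 - 1648*(-4/11 - 3*(5 - 4)/(-1 - 4))*(-34 - (-4/11 - 3*(5 - 4)/(-1 - 4))) = 1486 - 1648*(-4*1/11 - 3/(-5/1))*(-34 - (-4*1/11 - 3/(-5/1))) = 1486 - 1648*(-4/11 - 3/(1*(-5)))*(-34 - (-4/11 - 3/(1*(-5)))) = 1486 - 1648*(-4/11 - 3/(-5))*(-34 - (-4/11 - 3/(-5))) = 1486 - 1648*(-4/11 - 3*(-⅕))*(-34 - (-4/11 - 3*(-⅕))) = 1486 - 1648*(-4/11 + ⅗)*(-34 - (-4/11 + ⅗)) = 1486 - 1648*13*(-34 - 1*13/55)/55 = 1486 - 1648*13*(-34 - 13/55)/55 = 1486 - 1648*13*(-1883)/(55*55) = 1486 - 206*(-195832/3025) = 1486 + 40341392/3025 = 44836542/3025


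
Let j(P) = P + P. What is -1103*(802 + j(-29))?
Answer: -820632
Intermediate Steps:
j(P) = 2*P
-1103*(802 + j(-29)) = -1103*(802 + 2*(-29)) = -1103*(802 - 58) = -1103*744 = -820632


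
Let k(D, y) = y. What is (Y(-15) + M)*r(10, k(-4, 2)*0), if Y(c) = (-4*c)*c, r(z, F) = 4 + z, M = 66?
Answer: -11676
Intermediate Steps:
Y(c) = -4*c²
(Y(-15) + M)*r(10, k(-4, 2)*0) = (-4*(-15)² + 66)*(4 + 10) = (-4*225 + 66)*14 = (-900 + 66)*14 = -834*14 = -11676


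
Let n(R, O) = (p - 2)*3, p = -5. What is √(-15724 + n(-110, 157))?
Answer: I*√15745 ≈ 125.48*I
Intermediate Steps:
n(R, O) = -21 (n(R, O) = (-5 - 2)*3 = -7*3 = -21)
√(-15724 + n(-110, 157)) = √(-15724 - 21) = √(-15745) = I*√15745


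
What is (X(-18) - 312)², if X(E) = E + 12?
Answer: 101124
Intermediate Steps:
X(E) = 12 + E
(X(-18) - 312)² = ((12 - 18) - 312)² = (-6 - 312)² = (-318)² = 101124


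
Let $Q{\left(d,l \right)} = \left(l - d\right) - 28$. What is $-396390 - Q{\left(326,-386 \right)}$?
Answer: $-395650$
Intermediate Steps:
$Q{\left(d,l \right)} = -28 + l - d$ ($Q{\left(d,l \right)} = \left(l - d\right) - 28 = -28 + l - d$)
$-396390 - Q{\left(326,-386 \right)} = -396390 - \left(-28 - 386 - 326\right) = -396390 - -740 = -396390 + 740 = -395650$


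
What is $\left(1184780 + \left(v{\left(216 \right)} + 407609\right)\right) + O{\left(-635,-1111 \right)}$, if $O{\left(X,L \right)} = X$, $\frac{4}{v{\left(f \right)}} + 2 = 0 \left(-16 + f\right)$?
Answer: $1591752$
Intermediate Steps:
$v{\left(f \right)} = -2$ ($v{\left(f \right)} = \frac{4}{-2 + 0 \left(-16 + f\right)} = \frac{4}{-2 + 0} = \frac{4}{-2} = 4 \left(- \frac{1}{2}\right) = -2$)
$\left(1184780 + \left(v{\left(216 \right)} + 407609\right)\right) + O{\left(-635,-1111 \right)} = \left(1184780 + \left(-2 + 407609\right)\right) - 635 = \left(1184780 + 407607\right) - 635 = 1592387 - 635 = 1591752$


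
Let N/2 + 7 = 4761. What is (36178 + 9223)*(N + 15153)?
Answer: 1119634061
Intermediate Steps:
N = 9508 (N = -14 + 2*4761 = -14 + 9522 = 9508)
(36178 + 9223)*(N + 15153) = (36178 + 9223)*(9508 + 15153) = 45401*24661 = 1119634061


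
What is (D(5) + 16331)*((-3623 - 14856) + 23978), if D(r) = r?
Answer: 89831664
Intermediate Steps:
(D(5) + 16331)*((-3623 - 14856) + 23978) = (5 + 16331)*((-3623 - 14856) + 23978) = 16336*(-18479 + 23978) = 16336*5499 = 89831664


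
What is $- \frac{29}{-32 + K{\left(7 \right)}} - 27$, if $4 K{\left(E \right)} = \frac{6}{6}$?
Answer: $- \frac{3313}{127} \approx -26.087$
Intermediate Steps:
$K{\left(E \right)} = \frac{1}{4}$ ($K{\left(E \right)} = \frac{6 \cdot \frac{1}{6}}{4} = \frac{1}{4} \cdot 1 = \frac{1}{4}$)
$- \frac{29}{-32 + K{\left(7 \right)}} - 27 = - \frac{29}{-32 + \frac{1}{4}} - 27 = - \frac{29}{- \frac{127}{4}} - 27 = \left(-29\right) \left(- \frac{4}{127}\right) - 27 = \frac{116}{127} - 27 = - \frac{3313}{127}$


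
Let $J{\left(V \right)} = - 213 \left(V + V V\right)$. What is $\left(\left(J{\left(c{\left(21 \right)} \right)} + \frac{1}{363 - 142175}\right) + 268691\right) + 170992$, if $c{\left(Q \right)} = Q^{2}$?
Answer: $- \frac{5825453029837}{141812} \approx -4.1079 \cdot 10^{7}$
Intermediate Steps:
$J{\left(V \right)} = - 213 V - 213 V^{2}$ ($J{\left(V \right)} = - 213 \left(V + V^{2}\right) = - 213 V - 213 V^{2}$)
$\left(\left(J{\left(c{\left(21 \right)} \right)} + \frac{1}{363 - 142175}\right) + 268691\right) + 170992 = \left(\left(- 213 \cdot 21^{2} \left(1 + 21^{2}\right) + \frac{1}{363 - 142175}\right) + 268691\right) + 170992 = \left(\left(\left(-213\right) 441 \left(1 + 441\right) + \frac{1}{-141812}\right) + 268691\right) + 170992 = \left(\left(\left(-213\right) 441 \cdot 442 - \frac{1}{141812}\right) + 268691\right) + 170992 = \left(\left(-41518386 - \frac{1}{141812}\right) + 268691\right) + 170992 = \left(- \frac{5887805355433}{141812} + 268691\right) + 170992 = - \frac{5849701747341}{141812} + 170992 = - \frac{5825453029837}{141812}$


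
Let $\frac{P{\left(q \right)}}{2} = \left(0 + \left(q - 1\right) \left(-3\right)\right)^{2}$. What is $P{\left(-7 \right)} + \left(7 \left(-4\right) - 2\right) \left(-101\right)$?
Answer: $4182$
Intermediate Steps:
$P{\left(q \right)} = 2 \left(3 - 3 q\right)^{2}$ ($P{\left(q \right)} = 2 \left(0 + \left(q - 1\right) \left(-3\right)\right)^{2} = 2 \left(0 + \left(-1 + q\right) \left(-3\right)\right)^{2} = 2 \left(0 - \left(-3 + 3 q\right)\right)^{2} = 2 \left(3 - 3 q\right)^{2}$)
$P{\left(-7 \right)} + \left(7 \left(-4\right) - 2\right) \left(-101\right) = 18 \left(-1 - 7\right)^{2} + \left(7 \left(-4\right) - 2\right) \left(-101\right) = 18 \left(-8\right)^{2} + \left(-28 - 2\right) \left(-101\right) = 18 \cdot 64 - -3030 = 1152 + 3030 = 4182$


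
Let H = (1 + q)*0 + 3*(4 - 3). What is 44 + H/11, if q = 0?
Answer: 487/11 ≈ 44.273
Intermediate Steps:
H = 3 (H = (1 + 0)*0 + 3*(4 - 3) = 1*0 + 3*1 = 0 + 3 = 3)
44 + H/11 = 44 + 3/11 = 487/11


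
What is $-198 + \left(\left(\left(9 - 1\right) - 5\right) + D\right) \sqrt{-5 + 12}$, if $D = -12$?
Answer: $-198 - 9 \sqrt{7} \approx -221.81$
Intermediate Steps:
$-198 + \left(\left(\left(9 - 1\right) - 5\right) + D\right) \sqrt{-5 + 12} = -198 + \left(\left(\left(9 - 1\right) - 5\right) - 12\right) \sqrt{-5 + 12} = -198 + \left(\left(8 - 5\right) - 12\right) \sqrt{7} = -198 + \left(3 - 12\right) \sqrt{7} = -198 - 9 \sqrt{7}$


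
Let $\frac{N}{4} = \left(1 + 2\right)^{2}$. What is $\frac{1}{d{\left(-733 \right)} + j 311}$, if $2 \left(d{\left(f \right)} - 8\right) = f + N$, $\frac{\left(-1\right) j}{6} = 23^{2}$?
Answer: $- \frac{2}{1974909} \approx -1.0127 \cdot 10^{-6}$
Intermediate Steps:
$N = 36$ ($N = 4 \left(1 + 2\right)^{2} = 4 \cdot 3^{2} = 4 \cdot 9 = 36$)
$j = -3174$ ($j = - 6 \cdot 23^{2} = \left(-6\right) 529 = -3174$)
$d{\left(f \right)} = 26 + \frac{f}{2}$ ($d{\left(f \right)} = 8 + \frac{f + 36}{2} = 8 + \frac{36 + f}{2} = 8 + \left(18 + \frac{f}{2}\right) = 26 + \frac{f}{2}$)
$\frac{1}{d{\left(-733 \right)} + j 311} = \frac{1}{\left(26 + \frac{1}{2} \left(-733\right)\right) - 987114} = \frac{1}{\left(26 - \frac{733}{2}\right) - 987114} = \frac{1}{- \frac{681}{2} - 987114} = \frac{1}{- \frac{1974909}{2}} = - \frac{2}{1974909}$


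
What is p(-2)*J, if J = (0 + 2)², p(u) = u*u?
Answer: 16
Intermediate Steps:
p(u) = u²
J = 4 (J = 2² = 4)
p(-2)*J = (-2)²*4 = 4*4 = 16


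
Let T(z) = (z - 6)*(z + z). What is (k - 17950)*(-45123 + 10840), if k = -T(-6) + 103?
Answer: 616785453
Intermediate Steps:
T(z) = 2*z*(-6 + z) (T(z) = (-6 + z)*(2*z) = 2*z*(-6 + z))
k = -41 (k = -2*(-6)*(-6 - 6) + 103 = -2*(-6)*(-12) + 103 = -1*144 + 103 = -144 + 103 = -41)
(k - 17950)*(-45123 + 10840) = (-41 - 17950)*(-45123 + 10840) = -17991*(-34283) = 616785453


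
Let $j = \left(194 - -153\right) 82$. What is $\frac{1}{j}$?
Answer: $\frac{1}{28454} \approx 3.5144 \cdot 10^{-5}$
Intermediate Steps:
$j = 28454$ ($j = \left(194 + 153\right) 82 = 347 \cdot 82 = 28454$)
$\frac{1}{j} = \frac{1}{28454}$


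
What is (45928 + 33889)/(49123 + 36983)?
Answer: 79817/86106 ≈ 0.92696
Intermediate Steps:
(45928 + 33889)/(49123 + 36983) = 79817/86106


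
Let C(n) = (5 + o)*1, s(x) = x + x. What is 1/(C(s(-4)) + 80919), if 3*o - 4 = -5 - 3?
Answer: 3/242768 ≈ 1.2357e-5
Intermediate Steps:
s(x) = 2*x
o = -4/3 (o = 4/3 + (-5 - 3)/3 = 4/3 + (⅓)*(-8) = 4/3 - 8/3 = -4/3 ≈ -1.3333)
C(n) = 11/3 (C(n) = (5 - 4/3)*1 = (11/3)*1 = 11/3)
1/(C(s(-4)) + 80919) = 1/(11/3 + 80919) = 1/(242768/3) = 3/242768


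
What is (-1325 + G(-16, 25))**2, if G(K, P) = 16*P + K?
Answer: 885481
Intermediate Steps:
G(K, P) = K + 16*P
(-1325 + G(-16, 25))**2 = (-1325 + (-16 + 16*25))**2 = (-1325 + (-16 + 400))**2 = (-1325 + 384)**2 = (-941)**2 = 885481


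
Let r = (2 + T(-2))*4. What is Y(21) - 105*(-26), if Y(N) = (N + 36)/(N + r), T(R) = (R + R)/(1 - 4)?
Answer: 281361/103 ≈ 2731.7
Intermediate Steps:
T(R) = -2*R/3 (T(R) = (2*R)/(-3) = (2*R)*(-⅓) = -2*R/3)
r = 40/3 (r = (2 - ⅔*(-2))*4 = (2 + 4/3)*4 = (10/3)*4 = 40/3 ≈ 13.333)
Y(N) = (36 + N)/(40/3 + N) (Y(N) = (N + 36)/(N + 40/3) = (36 + N)/(40/3 + N))
Y(21) - 105*(-26) = 3*(36 + 21)/(40 + 3*21) - 105*(-26) = 3*57/(40 + 63) + 2730 = 3*57/103 + 2730 = 3*(1/103)*57 + 2730 = 171/103 + 2730 = 281361/103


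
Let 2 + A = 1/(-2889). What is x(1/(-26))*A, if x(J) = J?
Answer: 5779/75114 ≈ 0.076936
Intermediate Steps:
A = -5779/2889 (A = -2 + 1/(-2889) = -2 - 1/2889 = -5779/2889 ≈ -2.0003)
x(1/(-26))*A = -5779/2889/(-26) = -1/26*(-5779/2889) = 5779/75114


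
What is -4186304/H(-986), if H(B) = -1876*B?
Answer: -523288/231217 ≈ -2.2632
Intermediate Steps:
-4186304/H(-986) = -4186304/((-1876*(-986))) = -4186304/1849736 = -4186304*1/1849736 = -523288/231217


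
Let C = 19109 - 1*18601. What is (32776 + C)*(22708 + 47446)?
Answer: 2335005736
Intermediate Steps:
C = 508 (C = 19109 - 18601 = 508)
(32776 + C)*(22708 + 47446) = (32776 + 508)*(22708 + 47446) = 33284*70154 = 2335005736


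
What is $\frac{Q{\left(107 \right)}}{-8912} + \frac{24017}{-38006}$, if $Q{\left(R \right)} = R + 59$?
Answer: $- \frac{55087125}{84677368} \approx -0.65055$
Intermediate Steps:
$Q{\left(R \right)} = 59 + R$
$\frac{Q{\left(107 \right)}}{-8912} + \frac{24017}{-38006} = \frac{59 + 107}{-8912} + \frac{24017}{-38006} = 166 \left(- \frac{1}{8912}\right) + 24017 \left(- \frac{1}{38006}\right) = - \frac{83}{4456} - \frac{24017}{38006} = - \frac{55087125}{84677368}$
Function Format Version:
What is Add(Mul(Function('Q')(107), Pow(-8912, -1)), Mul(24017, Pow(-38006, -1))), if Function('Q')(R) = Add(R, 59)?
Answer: Rational(-55087125, 84677368) ≈ -0.65055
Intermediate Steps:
Function('Q')(R) = Add(59, R)
Add(Mul(Function('Q')(107), Pow(-8912, -1)), Mul(24017, Pow(-38006, -1))) = Add(Mul(Add(59, 107), Pow(-8912, -1)), Mul(24017, Pow(-38006, -1))) = Add(Mul(166, Rational(-1, 8912)), Mul(24017, Rational(-1, 38006))) = Add(Rational(-83, 4456), Rational(-24017, 38006)) = Rational(-55087125, 84677368)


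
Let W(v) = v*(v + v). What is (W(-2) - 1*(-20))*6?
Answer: 168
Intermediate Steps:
W(v) = 2*v² (W(v) = v*(2*v) = 2*v²)
(W(-2) - 1*(-20))*6 = (2*(-2)² - 1*(-20))*6 = (2*4 + 20)*6 = (8 + 20)*6 = 28*6 = 168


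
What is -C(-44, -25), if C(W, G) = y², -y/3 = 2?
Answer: -36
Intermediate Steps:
y = -6 (y = -3*2 = -6)
C(W, G) = 36 (C(W, G) = (-6)² = 36)
-C(-44, -25) = -1*36 = -36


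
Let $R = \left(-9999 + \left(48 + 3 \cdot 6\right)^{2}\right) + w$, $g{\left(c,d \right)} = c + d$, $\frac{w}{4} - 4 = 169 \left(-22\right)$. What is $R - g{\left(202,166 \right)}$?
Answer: $-20867$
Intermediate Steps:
$w = -14856$ ($w = 16 + 4 \cdot 169 \left(-22\right) = 16 + 4 \left(-3718\right) = 16 - 14872 = -14856$)
$R = -20499$ ($R = \left(-9999 + \left(48 + 3 \cdot 6\right)^{2}\right) - 14856 = \left(-9999 + \left(48 + 18\right)^{2}\right) - 14856 = \left(-9999 + 66^{2}\right) - 14856 = \left(-9999 + 4356\right) - 14856 = -5643 - 14856 = -20499$)
$R - g{\left(202,166 \right)} = -20499 - \left(202 + 166\right) = -20499 - 368 = -20867$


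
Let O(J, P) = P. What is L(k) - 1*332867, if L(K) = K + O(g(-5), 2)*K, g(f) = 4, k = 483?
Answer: -331418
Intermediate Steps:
L(K) = 3*K (L(K) = K + 2*K = 3*K)
L(k) - 1*332867 = 3*483 - 1*332867 = 1449 - 332867 = -331418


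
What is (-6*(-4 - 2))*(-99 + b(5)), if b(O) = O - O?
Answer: -3564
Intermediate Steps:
b(O) = 0
(-6*(-4 - 2))*(-99 + b(5)) = (-6*(-4 - 2))*(-99 + 0) = -6*(-6)*(-99) = 36*(-99) = -3564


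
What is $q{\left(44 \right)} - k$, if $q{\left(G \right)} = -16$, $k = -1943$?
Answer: $1927$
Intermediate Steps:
$q{\left(44 \right)} - k = -16 - -1943 = -16 + 1943 = 1927$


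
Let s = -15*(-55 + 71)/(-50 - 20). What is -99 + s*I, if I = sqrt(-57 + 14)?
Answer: -99 + 24*I*sqrt(43)/7 ≈ -99.0 + 22.483*I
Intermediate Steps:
s = 24/7 (s = -15/((-70/16)) = -15/((-70*1/16)) = -15/(-35/8) = -15*(-8/35) = 24/7 ≈ 3.4286)
I = I*sqrt(43) (I = sqrt(-43) = I*sqrt(43) ≈ 6.5574*I)
-99 + s*I = -99 + 24*(I*sqrt(43))/7 = -99 + 24*I*sqrt(43)/7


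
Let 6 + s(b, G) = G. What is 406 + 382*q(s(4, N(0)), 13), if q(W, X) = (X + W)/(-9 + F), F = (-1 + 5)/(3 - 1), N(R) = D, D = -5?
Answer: 2078/7 ≈ 296.86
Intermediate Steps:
N(R) = -5
s(b, G) = -6 + G
F = 2 (F = 4/2 = 4*(½) = 2)
q(W, X) = -W/7 - X/7 (q(W, X) = (X + W)/(-9 + 2) = (W + X)/(-7) = (W + X)*(-⅐) = -W/7 - X/7)
406 + 382*q(s(4, N(0)), 13) = 406 + 382*(-(-6 - 5)/7 - ⅐*13) = 406 + 382*(-⅐*(-11) - 13/7) = 406 + 382*(11/7 - 13/7) = 406 + 382*(-2/7) = 406 - 764/7 = 2078/7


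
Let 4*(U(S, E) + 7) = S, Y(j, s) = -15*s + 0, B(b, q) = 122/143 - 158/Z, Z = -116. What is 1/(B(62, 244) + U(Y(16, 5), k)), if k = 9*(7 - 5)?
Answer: -16588/390395 ≈ -0.042490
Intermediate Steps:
B(b, q) = 18373/8294 (B(b, q) = 122/143 - 158/(-116) = 122*(1/143) - 158*(-1/116) = 122/143 + 79/58 = 18373/8294)
Y(j, s) = -15*s
k = 18 (k = 9*2 = 18)
U(S, E) = -7 + S/4
1/(B(62, 244) + U(Y(16, 5), k)) = 1/(18373/8294 + (-7 + (-15*5)/4)) = 1/(18373/8294 + (-7 + (1/4)*(-75))) = 1/(18373/8294 + (-7 - 75/4)) = 1/(18373/8294 - 103/4) = 1/(-390395/16588) = -16588/390395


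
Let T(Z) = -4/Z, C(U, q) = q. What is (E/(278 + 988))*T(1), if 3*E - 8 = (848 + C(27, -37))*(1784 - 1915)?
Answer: 70822/633 ≈ 111.88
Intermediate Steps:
E = -35411 (E = 8/3 + ((848 - 37)*(1784 - 1915))/3 = 8/3 + (811*(-131))/3 = 8/3 + (⅓)*(-106241) = 8/3 - 106241/3 = -35411)
(E/(278 + 988))*T(1) = (-35411/(278 + 988))*(-4/1) = (-35411/1266)*(-4*1) = -35411*1/1266*(-4) = -35411/1266*(-4) = 70822/633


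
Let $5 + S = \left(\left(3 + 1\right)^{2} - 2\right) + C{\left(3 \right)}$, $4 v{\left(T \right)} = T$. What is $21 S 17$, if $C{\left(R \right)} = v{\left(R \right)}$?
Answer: $\frac{13923}{4} \approx 3480.8$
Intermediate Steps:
$v{\left(T \right)} = \frac{T}{4}$
$C{\left(R \right)} = \frac{R}{4}$
$S = \frac{39}{4}$ ($S = -5 + \left(\left(\left(3 + 1\right)^{2} - 2\right) + \frac{1}{4} \cdot 3\right) = -5 + \left(\left(4^{2} - 2\right) + \frac{3}{4}\right) = -5 + \left(\left(16 - 2\right) + \frac{3}{4}\right) = -5 + \left(14 + \frac{3}{4}\right) = -5 + \frac{59}{4} = \frac{39}{4} \approx 9.75$)
$21 S 17 = 21 \cdot \frac{39}{4} \cdot 17 = \frac{819}{4} \cdot 17 = \frac{13923}{4}$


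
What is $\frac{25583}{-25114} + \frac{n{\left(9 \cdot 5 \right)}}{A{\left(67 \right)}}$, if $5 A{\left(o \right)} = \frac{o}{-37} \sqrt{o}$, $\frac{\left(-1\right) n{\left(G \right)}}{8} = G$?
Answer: $- \frac{25583}{25114} + \frac{66600 \sqrt{67}}{4489} \approx 120.42$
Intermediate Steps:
$n{\left(G \right)} = - 8 G$
$A{\left(o \right)} = - \frac{o^{\frac{3}{2}}}{185}$ ($A{\left(o \right)} = \frac{\frac{o}{-37} \sqrt{o}}{5} = \frac{o \left(- \frac{1}{37}\right) \sqrt{o}}{5} = \frac{- \frac{o}{37} \sqrt{o}}{5} = \frac{\left(- \frac{1}{37}\right) o^{\frac{3}{2}}}{5} = - \frac{o^{\frac{3}{2}}}{185}$)
$\frac{25583}{-25114} + \frac{n{\left(9 \cdot 5 \right)}}{A{\left(67 \right)}} = \frac{25583}{-25114} + \frac{\left(-8\right) 9 \cdot 5}{\left(- \frac{1}{185}\right) 67^{\frac{3}{2}}} = 25583 \left(- \frac{1}{25114}\right) + \frac{\left(-8\right) 45}{\left(- \frac{1}{185}\right) 67 \sqrt{67}} = - \frac{25583}{25114} - \frac{360}{\left(- \frac{67}{185}\right) \sqrt{67}} = - \frac{25583}{25114} - 360 \left(- \frac{185 \sqrt{67}}{4489}\right) = - \frac{25583}{25114} + \frac{66600 \sqrt{67}}{4489}$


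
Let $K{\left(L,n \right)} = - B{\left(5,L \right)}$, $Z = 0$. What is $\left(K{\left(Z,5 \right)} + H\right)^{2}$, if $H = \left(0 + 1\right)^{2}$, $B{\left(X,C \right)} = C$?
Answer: $1$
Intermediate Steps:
$K{\left(L,n \right)} = - L$
$H = 1$ ($H = 1^{2} = 1$)
$\left(K{\left(Z,5 \right)} + H\right)^{2} = \left(\left(-1\right) 0 + 1\right)^{2} = \left(0 + 1\right)^{2} = 1^{2} = 1$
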